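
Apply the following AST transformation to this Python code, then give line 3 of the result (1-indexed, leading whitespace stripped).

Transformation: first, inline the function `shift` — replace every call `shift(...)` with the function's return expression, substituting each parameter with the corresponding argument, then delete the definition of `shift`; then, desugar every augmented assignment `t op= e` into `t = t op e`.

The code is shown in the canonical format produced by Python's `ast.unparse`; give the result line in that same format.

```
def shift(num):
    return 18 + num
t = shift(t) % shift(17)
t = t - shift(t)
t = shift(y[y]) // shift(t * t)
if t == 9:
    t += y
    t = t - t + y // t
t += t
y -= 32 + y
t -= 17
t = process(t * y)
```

Transformed code:
t = (18 + t) % (18 + 17)
t = t - (18 + t)
t = (18 + y[y]) // (18 + t * t)
if t == 9:
    t = t + y
    t = t - t + y // t
t = t + t
y = y - (32 + y)
t = t - 17
t = process(t * y)

t = (18 + y[y]) // (18 + t * t)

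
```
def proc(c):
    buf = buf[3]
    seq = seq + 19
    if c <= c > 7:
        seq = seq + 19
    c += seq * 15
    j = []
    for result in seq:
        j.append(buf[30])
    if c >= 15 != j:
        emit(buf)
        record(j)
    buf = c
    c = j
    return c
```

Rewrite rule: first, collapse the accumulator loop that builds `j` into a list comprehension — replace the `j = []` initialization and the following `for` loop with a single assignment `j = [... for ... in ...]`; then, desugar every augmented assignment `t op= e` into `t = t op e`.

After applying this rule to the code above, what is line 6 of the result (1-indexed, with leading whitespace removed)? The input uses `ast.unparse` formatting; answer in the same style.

Transformed code:
def proc(c):
    buf = buf[3]
    seq = seq + 19
    if c <= c > 7:
        seq = seq + 19
    c = c + seq * 15
    j = [buf[30] for result in seq]
    if c >= 15 != j:
        emit(buf)
        record(j)
    buf = c
    c = j
    return c

c = c + seq * 15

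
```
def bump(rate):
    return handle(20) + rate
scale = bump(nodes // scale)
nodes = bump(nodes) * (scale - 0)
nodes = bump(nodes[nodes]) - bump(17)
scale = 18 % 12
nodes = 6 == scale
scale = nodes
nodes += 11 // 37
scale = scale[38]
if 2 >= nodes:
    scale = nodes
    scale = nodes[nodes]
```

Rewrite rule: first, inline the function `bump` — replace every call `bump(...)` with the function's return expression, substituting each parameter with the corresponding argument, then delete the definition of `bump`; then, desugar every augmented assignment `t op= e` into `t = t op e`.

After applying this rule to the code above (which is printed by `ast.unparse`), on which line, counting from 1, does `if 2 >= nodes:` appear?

9

Transformed code:
scale = handle(20) + nodes // scale
nodes = (handle(20) + nodes) * (scale - 0)
nodes = handle(20) + nodes[nodes] - (handle(20) + 17)
scale = 18 % 12
nodes = 6 == scale
scale = nodes
nodes = nodes + 11 // 37
scale = scale[38]
if 2 >= nodes:
    scale = nodes
    scale = nodes[nodes]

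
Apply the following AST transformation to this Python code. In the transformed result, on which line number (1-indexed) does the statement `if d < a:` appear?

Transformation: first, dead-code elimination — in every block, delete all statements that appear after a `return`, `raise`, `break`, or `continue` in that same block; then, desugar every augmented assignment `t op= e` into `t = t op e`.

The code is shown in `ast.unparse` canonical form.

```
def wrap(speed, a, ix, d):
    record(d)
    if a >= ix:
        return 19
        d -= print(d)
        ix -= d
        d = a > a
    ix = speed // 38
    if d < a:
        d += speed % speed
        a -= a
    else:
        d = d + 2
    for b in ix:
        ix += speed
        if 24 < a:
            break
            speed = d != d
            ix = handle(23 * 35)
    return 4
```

6

Transformed code:
def wrap(speed, a, ix, d):
    record(d)
    if a >= ix:
        return 19
    ix = speed // 38
    if d < a:
        d = d + speed % speed
        a = a - a
    else:
        d = d + 2
    for b in ix:
        ix = ix + speed
        if 24 < a:
            break
    return 4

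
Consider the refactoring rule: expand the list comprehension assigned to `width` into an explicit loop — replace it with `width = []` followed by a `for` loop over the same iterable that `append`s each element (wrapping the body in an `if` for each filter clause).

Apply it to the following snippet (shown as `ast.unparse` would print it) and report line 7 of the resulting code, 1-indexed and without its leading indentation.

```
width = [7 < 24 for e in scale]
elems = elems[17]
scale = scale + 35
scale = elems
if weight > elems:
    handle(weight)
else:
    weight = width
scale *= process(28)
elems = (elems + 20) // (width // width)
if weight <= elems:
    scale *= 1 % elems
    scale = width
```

Transformed code:
width = []
for e in scale:
    width.append(7 < 24)
elems = elems[17]
scale = scale + 35
scale = elems
if weight > elems:
    handle(weight)
else:
    weight = width
scale *= process(28)
elems = (elems + 20) // (width // width)
if weight <= elems:
    scale *= 1 % elems
    scale = width

if weight > elems:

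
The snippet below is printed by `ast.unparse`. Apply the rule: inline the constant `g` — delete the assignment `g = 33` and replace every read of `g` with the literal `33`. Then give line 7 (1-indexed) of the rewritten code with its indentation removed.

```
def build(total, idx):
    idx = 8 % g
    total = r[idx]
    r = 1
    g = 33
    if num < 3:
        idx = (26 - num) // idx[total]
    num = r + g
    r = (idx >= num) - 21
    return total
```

num = r + 33

Transformed code:
def build(total, idx):
    idx = 8 % 33
    total = r[idx]
    r = 1
    if num < 3:
        idx = (26 - num) // idx[total]
    num = r + 33
    r = (idx >= num) - 21
    return total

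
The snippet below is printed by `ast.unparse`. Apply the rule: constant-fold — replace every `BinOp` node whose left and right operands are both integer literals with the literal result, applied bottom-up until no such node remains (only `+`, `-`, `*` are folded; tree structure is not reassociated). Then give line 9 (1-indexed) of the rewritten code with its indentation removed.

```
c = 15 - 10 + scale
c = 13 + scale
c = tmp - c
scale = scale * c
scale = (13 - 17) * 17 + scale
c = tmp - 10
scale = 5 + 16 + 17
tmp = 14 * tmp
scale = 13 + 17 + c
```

scale = 30 + c

Transformed code:
c = 5 + scale
c = 13 + scale
c = tmp - c
scale = scale * c
scale = -68 + scale
c = tmp - 10
scale = 38
tmp = 14 * tmp
scale = 30 + c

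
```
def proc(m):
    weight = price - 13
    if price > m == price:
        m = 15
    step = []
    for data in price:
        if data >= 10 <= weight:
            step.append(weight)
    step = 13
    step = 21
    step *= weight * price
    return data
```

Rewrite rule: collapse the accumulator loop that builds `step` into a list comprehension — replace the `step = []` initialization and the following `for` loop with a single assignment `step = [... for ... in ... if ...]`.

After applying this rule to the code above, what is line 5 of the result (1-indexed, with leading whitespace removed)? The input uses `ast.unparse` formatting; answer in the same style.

step = [weight for data in price if data >= 10 <= weight]

Transformed code:
def proc(m):
    weight = price - 13
    if price > m == price:
        m = 15
    step = [weight for data in price if data >= 10 <= weight]
    step = 13
    step = 21
    step *= weight * price
    return data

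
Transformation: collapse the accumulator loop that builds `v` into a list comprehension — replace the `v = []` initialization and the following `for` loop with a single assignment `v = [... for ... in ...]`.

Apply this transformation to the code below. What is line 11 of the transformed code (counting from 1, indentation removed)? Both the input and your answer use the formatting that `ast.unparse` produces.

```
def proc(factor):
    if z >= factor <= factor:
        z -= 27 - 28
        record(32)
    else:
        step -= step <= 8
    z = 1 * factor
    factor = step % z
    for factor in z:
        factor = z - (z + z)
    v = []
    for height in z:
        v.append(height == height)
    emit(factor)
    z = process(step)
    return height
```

v = [height == height for height in z]

Transformed code:
def proc(factor):
    if z >= factor <= factor:
        z -= 27 - 28
        record(32)
    else:
        step -= step <= 8
    z = 1 * factor
    factor = step % z
    for factor in z:
        factor = z - (z + z)
    v = [height == height for height in z]
    emit(factor)
    z = process(step)
    return height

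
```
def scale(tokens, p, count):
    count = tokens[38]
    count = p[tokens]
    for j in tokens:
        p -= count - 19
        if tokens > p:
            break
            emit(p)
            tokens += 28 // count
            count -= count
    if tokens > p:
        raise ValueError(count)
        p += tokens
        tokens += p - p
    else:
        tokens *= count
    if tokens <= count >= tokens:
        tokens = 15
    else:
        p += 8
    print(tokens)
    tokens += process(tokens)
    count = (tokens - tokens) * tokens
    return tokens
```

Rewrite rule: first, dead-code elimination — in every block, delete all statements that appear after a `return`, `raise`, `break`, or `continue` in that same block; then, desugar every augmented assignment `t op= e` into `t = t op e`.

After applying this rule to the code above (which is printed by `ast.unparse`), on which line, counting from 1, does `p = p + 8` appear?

15

Transformed code:
def scale(tokens, p, count):
    count = tokens[38]
    count = p[tokens]
    for j in tokens:
        p = p - (count - 19)
        if tokens > p:
            break
    if tokens > p:
        raise ValueError(count)
    else:
        tokens = tokens * count
    if tokens <= count >= tokens:
        tokens = 15
    else:
        p = p + 8
    print(tokens)
    tokens = tokens + process(tokens)
    count = (tokens - tokens) * tokens
    return tokens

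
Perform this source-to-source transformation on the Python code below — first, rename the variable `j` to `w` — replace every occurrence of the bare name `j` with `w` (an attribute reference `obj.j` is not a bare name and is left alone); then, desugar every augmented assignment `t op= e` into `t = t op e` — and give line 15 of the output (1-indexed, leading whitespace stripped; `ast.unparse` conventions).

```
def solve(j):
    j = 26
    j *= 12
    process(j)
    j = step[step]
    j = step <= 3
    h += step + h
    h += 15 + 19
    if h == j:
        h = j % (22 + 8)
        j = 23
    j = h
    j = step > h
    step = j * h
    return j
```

return w

Transformed code:
def solve(w):
    w = 26
    w = w * 12
    process(w)
    w = step[step]
    w = step <= 3
    h = h + (step + h)
    h = h + (15 + 19)
    if h == w:
        h = w % (22 + 8)
        w = 23
    w = h
    w = step > h
    step = w * h
    return w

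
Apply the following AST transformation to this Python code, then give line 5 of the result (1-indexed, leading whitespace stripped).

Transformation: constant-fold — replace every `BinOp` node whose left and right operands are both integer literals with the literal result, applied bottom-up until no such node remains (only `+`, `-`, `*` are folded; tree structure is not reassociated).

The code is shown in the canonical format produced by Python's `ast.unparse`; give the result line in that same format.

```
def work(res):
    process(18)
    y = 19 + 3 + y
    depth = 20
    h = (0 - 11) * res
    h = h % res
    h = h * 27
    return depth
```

Transformed code:
def work(res):
    process(18)
    y = 22 + y
    depth = 20
    h = -11 * res
    h = h % res
    h = h * 27
    return depth

h = -11 * res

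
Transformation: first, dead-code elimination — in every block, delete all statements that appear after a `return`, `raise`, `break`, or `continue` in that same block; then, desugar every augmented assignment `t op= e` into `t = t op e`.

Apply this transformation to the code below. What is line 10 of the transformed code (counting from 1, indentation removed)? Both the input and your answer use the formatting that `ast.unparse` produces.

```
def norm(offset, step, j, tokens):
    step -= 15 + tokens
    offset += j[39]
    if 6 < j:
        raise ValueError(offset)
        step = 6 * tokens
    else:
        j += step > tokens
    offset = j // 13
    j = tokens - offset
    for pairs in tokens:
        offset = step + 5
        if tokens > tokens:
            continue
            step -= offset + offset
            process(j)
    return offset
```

Transformed code:
def norm(offset, step, j, tokens):
    step = step - (15 + tokens)
    offset = offset + j[39]
    if 6 < j:
        raise ValueError(offset)
    else:
        j = j + (step > tokens)
    offset = j // 13
    j = tokens - offset
    for pairs in tokens:
        offset = step + 5
        if tokens > tokens:
            continue
    return offset

for pairs in tokens:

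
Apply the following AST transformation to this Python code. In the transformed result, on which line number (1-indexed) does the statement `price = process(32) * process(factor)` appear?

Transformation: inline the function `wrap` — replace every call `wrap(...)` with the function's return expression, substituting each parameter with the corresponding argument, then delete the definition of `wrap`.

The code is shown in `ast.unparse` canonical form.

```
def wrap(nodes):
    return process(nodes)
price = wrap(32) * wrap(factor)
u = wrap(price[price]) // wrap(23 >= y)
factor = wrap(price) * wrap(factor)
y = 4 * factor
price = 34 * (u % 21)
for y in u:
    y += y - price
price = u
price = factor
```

Transformed code:
price = process(32) * process(factor)
u = process(price[price]) // process(23 >= y)
factor = process(price) * process(factor)
y = 4 * factor
price = 34 * (u % 21)
for y in u:
    y += y - price
price = u
price = factor

1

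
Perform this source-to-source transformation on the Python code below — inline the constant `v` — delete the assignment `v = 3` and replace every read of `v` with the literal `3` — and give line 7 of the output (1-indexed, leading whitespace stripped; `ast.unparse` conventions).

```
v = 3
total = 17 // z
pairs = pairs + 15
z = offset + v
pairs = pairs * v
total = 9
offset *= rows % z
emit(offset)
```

emit(offset)

Transformed code:
total = 17 // z
pairs = pairs + 15
z = offset + 3
pairs = pairs * 3
total = 9
offset *= rows % z
emit(offset)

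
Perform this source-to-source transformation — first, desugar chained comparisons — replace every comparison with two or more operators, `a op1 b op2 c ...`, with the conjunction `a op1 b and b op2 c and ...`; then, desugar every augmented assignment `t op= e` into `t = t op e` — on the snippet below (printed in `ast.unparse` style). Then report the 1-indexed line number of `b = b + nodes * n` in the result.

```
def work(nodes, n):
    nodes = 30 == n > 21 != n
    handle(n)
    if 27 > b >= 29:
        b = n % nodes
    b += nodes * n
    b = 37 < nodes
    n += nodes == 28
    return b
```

6

Transformed code:
def work(nodes, n):
    nodes = 30 == n and n > 21 and (21 != n)
    handle(n)
    if 27 > b and b >= 29:
        b = n % nodes
    b = b + nodes * n
    b = 37 < nodes
    n = n + (nodes == 28)
    return b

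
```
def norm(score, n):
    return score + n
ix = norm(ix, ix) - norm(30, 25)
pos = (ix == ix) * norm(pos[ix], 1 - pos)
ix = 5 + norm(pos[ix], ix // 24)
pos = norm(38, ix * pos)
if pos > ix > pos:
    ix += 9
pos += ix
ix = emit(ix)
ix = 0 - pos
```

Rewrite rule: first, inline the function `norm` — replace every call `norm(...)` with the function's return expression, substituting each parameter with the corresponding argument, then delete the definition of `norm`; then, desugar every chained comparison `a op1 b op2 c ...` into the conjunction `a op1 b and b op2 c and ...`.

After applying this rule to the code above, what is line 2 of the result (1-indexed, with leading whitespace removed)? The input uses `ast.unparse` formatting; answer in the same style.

Transformed code:
ix = ix + ix - (30 + 25)
pos = (ix == ix) * (pos[ix] + (1 - pos))
ix = 5 + (pos[ix] + ix // 24)
pos = 38 + ix * pos
if pos > ix and ix > pos:
    ix += 9
pos += ix
ix = emit(ix)
ix = 0 - pos

pos = (ix == ix) * (pos[ix] + (1 - pos))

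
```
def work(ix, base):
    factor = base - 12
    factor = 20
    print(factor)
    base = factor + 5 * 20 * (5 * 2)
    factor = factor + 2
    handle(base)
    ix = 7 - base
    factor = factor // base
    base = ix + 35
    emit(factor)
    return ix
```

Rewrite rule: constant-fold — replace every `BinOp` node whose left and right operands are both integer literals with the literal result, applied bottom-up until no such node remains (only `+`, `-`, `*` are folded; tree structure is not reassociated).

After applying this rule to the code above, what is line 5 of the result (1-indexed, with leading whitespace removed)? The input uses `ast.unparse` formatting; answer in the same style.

Transformed code:
def work(ix, base):
    factor = base - 12
    factor = 20
    print(factor)
    base = factor + 1000
    factor = factor + 2
    handle(base)
    ix = 7 - base
    factor = factor // base
    base = ix + 35
    emit(factor)
    return ix

base = factor + 1000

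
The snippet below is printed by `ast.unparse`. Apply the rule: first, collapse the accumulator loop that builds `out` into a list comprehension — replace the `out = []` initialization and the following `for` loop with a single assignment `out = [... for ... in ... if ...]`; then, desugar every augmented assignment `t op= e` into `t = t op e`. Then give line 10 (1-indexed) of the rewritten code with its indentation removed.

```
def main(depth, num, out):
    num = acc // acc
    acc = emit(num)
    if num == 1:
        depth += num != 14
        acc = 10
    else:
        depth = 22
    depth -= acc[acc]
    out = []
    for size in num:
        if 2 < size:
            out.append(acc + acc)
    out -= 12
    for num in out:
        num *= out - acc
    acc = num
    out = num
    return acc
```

Transformed code:
def main(depth, num, out):
    num = acc // acc
    acc = emit(num)
    if num == 1:
        depth = depth + (num != 14)
        acc = 10
    else:
        depth = 22
    depth = depth - acc[acc]
    out = [acc + acc for size in num if 2 < size]
    out = out - 12
    for num in out:
        num = num * (out - acc)
    acc = num
    out = num
    return acc

out = [acc + acc for size in num if 2 < size]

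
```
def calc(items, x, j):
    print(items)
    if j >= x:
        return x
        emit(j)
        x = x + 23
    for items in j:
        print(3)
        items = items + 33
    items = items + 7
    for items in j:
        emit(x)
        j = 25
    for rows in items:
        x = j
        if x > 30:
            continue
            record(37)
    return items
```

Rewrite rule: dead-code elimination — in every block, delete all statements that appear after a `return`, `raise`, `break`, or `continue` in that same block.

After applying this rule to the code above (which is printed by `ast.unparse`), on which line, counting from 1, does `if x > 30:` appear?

14

Transformed code:
def calc(items, x, j):
    print(items)
    if j >= x:
        return x
    for items in j:
        print(3)
        items = items + 33
    items = items + 7
    for items in j:
        emit(x)
        j = 25
    for rows in items:
        x = j
        if x > 30:
            continue
    return items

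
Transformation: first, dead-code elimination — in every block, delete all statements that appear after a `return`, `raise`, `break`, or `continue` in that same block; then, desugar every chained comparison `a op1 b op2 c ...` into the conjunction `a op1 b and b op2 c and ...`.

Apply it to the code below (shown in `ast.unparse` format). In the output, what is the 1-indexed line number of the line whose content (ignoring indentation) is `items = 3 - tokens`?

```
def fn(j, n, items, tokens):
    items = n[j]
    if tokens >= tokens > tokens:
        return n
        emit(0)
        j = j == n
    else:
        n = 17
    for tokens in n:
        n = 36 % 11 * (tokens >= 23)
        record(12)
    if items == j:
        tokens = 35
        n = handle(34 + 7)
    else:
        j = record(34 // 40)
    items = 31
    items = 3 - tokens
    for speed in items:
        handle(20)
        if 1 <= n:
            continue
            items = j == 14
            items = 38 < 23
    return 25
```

Transformed code:
def fn(j, n, items, tokens):
    items = n[j]
    if tokens >= tokens and tokens > tokens:
        return n
    else:
        n = 17
    for tokens in n:
        n = 36 % 11 * (tokens >= 23)
        record(12)
    if items == j:
        tokens = 35
        n = handle(34 + 7)
    else:
        j = record(34 // 40)
    items = 31
    items = 3 - tokens
    for speed in items:
        handle(20)
        if 1 <= n:
            continue
    return 25

16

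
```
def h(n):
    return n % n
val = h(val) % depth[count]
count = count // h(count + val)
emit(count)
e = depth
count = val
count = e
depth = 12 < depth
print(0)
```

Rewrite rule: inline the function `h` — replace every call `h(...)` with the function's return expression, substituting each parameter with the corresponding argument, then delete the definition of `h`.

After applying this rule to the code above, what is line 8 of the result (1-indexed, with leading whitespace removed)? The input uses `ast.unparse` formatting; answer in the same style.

Transformed code:
val = val % val % depth[count]
count = count // ((count + val) % (count + val))
emit(count)
e = depth
count = val
count = e
depth = 12 < depth
print(0)

print(0)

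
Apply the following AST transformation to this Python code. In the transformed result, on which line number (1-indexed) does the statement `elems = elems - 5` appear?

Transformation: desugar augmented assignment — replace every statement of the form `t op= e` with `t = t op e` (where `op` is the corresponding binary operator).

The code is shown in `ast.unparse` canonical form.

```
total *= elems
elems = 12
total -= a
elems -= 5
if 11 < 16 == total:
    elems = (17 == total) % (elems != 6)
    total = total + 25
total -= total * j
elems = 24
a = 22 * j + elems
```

Transformed code:
total = total * elems
elems = 12
total = total - a
elems = elems - 5
if 11 < 16 == total:
    elems = (17 == total) % (elems != 6)
    total = total + 25
total = total - total * j
elems = 24
a = 22 * j + elems

4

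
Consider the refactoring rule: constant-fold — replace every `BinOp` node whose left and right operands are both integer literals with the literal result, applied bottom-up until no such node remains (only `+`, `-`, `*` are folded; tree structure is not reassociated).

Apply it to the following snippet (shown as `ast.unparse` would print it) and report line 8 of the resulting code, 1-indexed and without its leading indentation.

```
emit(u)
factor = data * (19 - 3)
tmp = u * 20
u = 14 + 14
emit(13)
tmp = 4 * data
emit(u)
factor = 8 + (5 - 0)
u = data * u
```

Transformed code:
emit(u)
factor = data * 16
tmp = u * 20
u = 28
emit(13)
tmp = 4 * data
emit(u)
factor = 13
u = data * u

factor = 13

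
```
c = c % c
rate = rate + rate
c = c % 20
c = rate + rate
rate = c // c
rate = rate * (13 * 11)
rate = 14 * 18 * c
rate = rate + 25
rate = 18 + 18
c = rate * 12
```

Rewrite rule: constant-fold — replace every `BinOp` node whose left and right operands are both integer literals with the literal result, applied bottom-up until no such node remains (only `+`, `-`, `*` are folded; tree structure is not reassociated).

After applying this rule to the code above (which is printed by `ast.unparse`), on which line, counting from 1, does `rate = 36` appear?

9

Transformed code:
c = c % c
rate = rate + rate
c = c % 20
c = rate + rate
rate = c // c
rate = rate * 143
rate = 252 * c
rate = rate + 25
rate = 36
c = rate * 12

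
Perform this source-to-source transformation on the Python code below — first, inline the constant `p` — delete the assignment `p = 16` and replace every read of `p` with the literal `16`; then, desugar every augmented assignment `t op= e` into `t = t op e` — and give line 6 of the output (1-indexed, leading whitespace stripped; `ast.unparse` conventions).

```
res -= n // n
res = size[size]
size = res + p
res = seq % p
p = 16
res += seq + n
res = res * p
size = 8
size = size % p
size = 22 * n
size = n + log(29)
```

res = res * 16

Transformed code:
res = res - n // n
res = size[size]
size = res + 16
res = seq % 16
res = res + (seq + n)
res = res * 16
size = 8
size = size % 16
size = 22 * n
size = n + log(29)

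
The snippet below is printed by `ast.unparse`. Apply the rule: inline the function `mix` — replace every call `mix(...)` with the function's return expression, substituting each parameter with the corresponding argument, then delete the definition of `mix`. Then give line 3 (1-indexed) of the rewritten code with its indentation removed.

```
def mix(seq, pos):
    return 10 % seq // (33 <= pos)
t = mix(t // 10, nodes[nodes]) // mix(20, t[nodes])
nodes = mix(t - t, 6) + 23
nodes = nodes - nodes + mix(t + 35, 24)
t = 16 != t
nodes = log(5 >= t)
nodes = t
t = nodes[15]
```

nodes = nodes - nodes + 10 % (t + 35) // (33 <= 24)

Transformed code:
t = 10 % (t // 10) // (33 <= nodes[nodes]) // (10 % 20 // (33 <= t[nodes]))
nodes = 10 % (t - t) // (33 <= 6) + 23
nodes = nodes - nodes + 10 % (t + 35) // (33 <= 24)
t = 16 != t
nodes = log(5 >= t)
nodes = t
t = nodes[15]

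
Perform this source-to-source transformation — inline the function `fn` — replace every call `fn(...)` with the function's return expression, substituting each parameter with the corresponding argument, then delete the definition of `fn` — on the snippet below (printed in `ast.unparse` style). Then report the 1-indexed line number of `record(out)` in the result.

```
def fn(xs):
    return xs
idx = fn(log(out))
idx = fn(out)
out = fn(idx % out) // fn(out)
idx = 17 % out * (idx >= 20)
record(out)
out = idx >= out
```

5

Transformed code:
idx = log(out)
idx = out
out = idx % out // out
idx = 17 % out * (idx >= 20)
record(out)
out = idx >= out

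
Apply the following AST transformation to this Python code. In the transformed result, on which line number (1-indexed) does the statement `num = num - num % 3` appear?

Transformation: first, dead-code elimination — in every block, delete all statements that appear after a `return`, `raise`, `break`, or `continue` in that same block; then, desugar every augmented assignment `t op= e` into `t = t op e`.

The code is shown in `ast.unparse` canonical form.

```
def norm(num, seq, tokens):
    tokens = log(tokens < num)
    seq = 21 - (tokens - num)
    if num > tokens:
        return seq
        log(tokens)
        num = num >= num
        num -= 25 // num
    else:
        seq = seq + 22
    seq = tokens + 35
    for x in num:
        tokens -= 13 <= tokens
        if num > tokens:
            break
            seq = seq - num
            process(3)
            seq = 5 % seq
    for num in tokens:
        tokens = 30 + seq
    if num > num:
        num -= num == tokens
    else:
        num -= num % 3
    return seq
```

Transformed code:
def norm(num, seq, tokens):
    tokens = log(tokens < num)
    seq = 21 - (tokens - num)
    if num > tokens:
        return seq
    else:
        seq = seq + 22
    seq = tokens + 35
    for x in num:
        tokens = tokens - (13 <= tokens)
        if num > tokens:
            break
    for num in tokens:
        tokens = 30 + seq
    if num > num:
        num = num - (num == tokens)
    else:
        num = num - num % 3
    return seq

18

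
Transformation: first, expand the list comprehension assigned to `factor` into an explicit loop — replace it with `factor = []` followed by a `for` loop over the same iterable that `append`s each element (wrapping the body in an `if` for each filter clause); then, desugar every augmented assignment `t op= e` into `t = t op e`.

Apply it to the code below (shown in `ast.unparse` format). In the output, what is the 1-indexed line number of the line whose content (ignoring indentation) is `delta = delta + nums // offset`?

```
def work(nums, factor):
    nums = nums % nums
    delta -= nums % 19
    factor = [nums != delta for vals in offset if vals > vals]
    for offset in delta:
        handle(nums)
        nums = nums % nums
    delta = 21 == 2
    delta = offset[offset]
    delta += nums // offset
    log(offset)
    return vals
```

13

Transformed code:
def work(nums, factor):
    nums = nums % nums
    delta = delta - nums % 19
    factor = []
    for vals in offset:
        if vals > vals:
            factor.append(nums != delta)
    for offset in delta:
        handle(nums)
        nums = nums % nums
    delta = 21 == 2
    delta = offset[offset]
    delta = delta + nums // offset
    log(offset)
    return vals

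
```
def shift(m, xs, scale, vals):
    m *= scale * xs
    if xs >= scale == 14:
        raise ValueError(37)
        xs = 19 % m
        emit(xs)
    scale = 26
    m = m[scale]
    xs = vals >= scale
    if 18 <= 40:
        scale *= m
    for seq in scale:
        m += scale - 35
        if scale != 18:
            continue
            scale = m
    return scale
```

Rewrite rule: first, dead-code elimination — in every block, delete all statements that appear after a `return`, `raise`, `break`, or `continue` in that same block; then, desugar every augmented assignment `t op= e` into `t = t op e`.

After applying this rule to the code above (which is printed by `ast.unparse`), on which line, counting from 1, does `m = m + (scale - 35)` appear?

Transformed code:
def shift(m, xs, scale, vals):
    m = m * (scale * xs)
    if xs >= scale == 14:
        raise ValueError(37)
    scale = 26
    m = m[scale]
    xs = vals >= scale
    if 18 <= 40:
        scale = scale * m
    for seq in scale:
        m = m + (scale - 35)
        if scale != 18:
            continue
    return scale

11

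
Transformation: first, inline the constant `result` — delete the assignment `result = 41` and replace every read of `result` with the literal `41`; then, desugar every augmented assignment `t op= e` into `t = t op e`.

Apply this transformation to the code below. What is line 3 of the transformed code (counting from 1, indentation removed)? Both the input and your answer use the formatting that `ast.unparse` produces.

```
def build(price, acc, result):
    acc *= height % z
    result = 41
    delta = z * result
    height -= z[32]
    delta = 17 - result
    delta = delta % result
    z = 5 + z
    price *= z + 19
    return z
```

Transformed code:
def build(price, acc, result):
    acc = acc * (height % z)
    delta = z * 41
    height = height - z[32]
    delta = 17 - 41
    delta = delta % 41
    z = 5 + z
    price = price * (z + 19)
    return z

delta = z * 41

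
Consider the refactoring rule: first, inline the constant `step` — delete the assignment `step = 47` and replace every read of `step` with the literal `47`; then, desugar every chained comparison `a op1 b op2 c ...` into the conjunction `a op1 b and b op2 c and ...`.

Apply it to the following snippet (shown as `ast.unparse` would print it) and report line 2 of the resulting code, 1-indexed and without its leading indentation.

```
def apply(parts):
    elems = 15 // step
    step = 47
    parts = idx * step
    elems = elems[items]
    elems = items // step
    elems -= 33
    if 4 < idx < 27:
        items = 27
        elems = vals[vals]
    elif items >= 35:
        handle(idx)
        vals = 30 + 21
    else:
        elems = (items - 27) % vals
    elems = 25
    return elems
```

Transformed code:
def apply(parts):
    elems = 15 // 47
    parts = idx * 47
    elems = elems[items]
    elems = items // 47
    elems -= 33
    if 4 < idx and idx < 27:
        items = 27
        elems = vals[vals]
    elif items >= 35:
        handle(idx)
        vals = 30 + 21
    else:
        elems = (items - 27) % vals
    elems = 25
    return elems

elems = 15 // 47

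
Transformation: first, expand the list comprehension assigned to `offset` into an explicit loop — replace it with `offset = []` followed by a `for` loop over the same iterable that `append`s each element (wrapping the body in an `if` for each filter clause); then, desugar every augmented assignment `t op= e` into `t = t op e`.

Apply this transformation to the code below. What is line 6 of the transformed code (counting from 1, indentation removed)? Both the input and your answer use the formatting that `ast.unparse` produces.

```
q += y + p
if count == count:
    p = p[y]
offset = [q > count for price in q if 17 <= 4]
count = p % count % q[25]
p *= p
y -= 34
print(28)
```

Transformed code:
q = q + (y + p)
if count == count:
    p = p[y]
offset = []
for price in q:
    if 17 <= 4:
        offset.append(q > count)
count = p % count % q[25]
p = p * p
y = y - 34
print(28)

if 17 <= 4:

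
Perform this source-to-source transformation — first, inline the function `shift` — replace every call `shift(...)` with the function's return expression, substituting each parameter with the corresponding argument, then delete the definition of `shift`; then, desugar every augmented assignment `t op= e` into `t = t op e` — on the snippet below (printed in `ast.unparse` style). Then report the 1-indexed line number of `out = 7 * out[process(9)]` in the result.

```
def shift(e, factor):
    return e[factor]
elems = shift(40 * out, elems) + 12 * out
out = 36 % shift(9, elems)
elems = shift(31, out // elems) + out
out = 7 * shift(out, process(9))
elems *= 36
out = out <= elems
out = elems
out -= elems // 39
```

Transformed code:
elems = (40 * out)[elems] + 12 * out
out = 36 % 9[elems]
elems = 31[out // elems] + out
out = 7 * out[process(9)]
elems = elems * 36
out = out <= elems
out = elems
out = out - elems // 39

4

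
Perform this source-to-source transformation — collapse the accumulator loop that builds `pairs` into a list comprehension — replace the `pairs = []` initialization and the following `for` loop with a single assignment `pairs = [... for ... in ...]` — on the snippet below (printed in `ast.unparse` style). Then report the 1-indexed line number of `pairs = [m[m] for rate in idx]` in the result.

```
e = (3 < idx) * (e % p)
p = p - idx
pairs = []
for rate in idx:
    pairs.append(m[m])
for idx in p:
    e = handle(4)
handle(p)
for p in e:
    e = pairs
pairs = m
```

3

Transformed code:
e = (3 < idx) * (e % p)
p = p - idx
pairs = [m[m] for rate in idx]
for idx in p:
    e = handle(4)
handle(p)
for p in e:
    e = pairs
pairs = m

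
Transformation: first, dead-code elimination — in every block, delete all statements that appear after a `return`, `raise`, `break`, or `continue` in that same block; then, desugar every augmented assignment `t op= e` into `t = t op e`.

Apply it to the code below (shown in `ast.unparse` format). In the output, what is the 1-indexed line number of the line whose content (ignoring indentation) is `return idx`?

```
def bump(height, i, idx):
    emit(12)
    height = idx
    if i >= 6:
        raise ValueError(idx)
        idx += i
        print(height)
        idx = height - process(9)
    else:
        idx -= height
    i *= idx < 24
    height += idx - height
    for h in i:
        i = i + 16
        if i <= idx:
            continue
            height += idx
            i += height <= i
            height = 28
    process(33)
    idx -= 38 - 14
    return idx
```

Transformed code:
def bump(height, i, idx):
    emit(12)
    height = idx
    if i >= 6:
        raise ValueError(idx)
    else:
        idx = idx - height
    i = i * (idx < 24)
    height = height + (idx - height)
    for h in i:
        i = i + 16
        if i <= idx:
            continue
    process(33)
    idx = idx - (38 - 14)
    return idx

16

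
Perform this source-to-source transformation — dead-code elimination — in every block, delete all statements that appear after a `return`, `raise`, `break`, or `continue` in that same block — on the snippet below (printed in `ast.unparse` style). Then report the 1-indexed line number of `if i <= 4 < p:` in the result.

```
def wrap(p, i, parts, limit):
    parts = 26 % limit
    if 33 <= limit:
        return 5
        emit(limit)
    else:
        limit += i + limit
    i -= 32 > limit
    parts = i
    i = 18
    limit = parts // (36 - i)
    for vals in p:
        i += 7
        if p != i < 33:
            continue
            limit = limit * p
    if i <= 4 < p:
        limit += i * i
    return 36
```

15

Transformed code:
def wrap(p, i, parts, limit):
    parts = 26 % limit
    if 33 <= limit:
        return 5
    else:
        limit += i + limit
    i -= 32 > limit
    parts = i
    i = 18
    limit = parts // (36 - i)
    for vals in p:
        i += 7
        if p != i < 33:
            continue
    if i <= 4 < p:
        limit += i * i
    return 36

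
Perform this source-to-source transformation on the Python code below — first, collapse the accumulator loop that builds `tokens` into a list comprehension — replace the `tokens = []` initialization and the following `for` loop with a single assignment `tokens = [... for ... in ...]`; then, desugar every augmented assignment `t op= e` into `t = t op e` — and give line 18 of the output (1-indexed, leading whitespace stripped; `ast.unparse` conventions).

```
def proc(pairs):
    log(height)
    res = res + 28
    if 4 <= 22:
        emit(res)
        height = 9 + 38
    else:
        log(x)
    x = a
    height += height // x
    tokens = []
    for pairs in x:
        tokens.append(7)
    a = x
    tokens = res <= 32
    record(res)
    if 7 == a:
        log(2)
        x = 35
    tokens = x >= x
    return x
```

Transformed code:
def proc(pairs):
    log(height)
    res = res + 28
    if 4 <= 22:
        emit(res)
        height = 9 + 38
    else:
        log(x)
    x = a
    height = height + height // x
    tokens = [7 for pairs in x]
    a = x
    tokens = res <= 32
    record(res)
    if 7 == a:
        log(2)
        x = 35
    tokens = x >= x
    return x

tokens = x >= x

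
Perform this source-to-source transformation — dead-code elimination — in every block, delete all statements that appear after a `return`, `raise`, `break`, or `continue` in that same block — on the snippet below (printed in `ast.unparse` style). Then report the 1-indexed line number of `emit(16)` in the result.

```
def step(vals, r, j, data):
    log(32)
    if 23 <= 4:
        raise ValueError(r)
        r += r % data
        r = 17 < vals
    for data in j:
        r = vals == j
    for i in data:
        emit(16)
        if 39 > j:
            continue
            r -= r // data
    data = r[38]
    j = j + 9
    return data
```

8

Transformed code:
def step(vals, r, j, data):
    log(32)
    if 23 <= 4:
        raise ValueError(r)
    for data in j:
        r = vals == j
    for i in data:
        emit(16)
        if 39 > j:
            continue
    data = r[38]
    j = j + 9
    return data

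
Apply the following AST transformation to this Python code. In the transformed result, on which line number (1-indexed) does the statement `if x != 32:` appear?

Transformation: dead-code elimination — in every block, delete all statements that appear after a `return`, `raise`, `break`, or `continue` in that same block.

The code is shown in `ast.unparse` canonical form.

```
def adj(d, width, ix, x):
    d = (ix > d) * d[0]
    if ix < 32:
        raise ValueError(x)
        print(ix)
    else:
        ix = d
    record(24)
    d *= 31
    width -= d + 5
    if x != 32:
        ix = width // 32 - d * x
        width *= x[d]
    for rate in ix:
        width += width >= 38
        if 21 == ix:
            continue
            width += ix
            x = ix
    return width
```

Transformed code:
def adj(d, width, ix, x):
    d = (ix > d) * d[0]
    if ix < 32:
        raise ValueError(x)
    else:
        ix = d
    record(24)
    d *= 31
    width -= d + 5
    if x != 32:
        ix = width // 32 - d * x
        width *= x[d]
    for rate in ix:
        width += width >= 38
        if 21 == ix:
            continue
    return width

10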